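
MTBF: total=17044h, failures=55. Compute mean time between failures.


Formula: MTBF = Total operating time / Number of failures
MTBF = 17044 / 55
MTBF = 309.89 hours

309.89 hours


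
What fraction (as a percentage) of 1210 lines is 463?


Coverage = covered / total * 100
Coverage = 463 / 1210 * 100
Coverage = 38.26%

38.26%


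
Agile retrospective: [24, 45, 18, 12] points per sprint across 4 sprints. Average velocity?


Formula: Avg velocity = Total points / Number of sprints
Points: [24, 45, 18, 12]
Sum = 24 + 45 + 18 + 12 = 99
Avg velocity = 99 / 4 = 24.75 points/sprint

24.75 points/sprint


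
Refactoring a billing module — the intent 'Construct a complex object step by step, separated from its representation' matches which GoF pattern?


This matches the Builder pattern

Builder


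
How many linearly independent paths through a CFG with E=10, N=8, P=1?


Formula: V(G) = E - N + 2P
V(G) = 10 - 8 + 2*1
V(G) = 2 + 2
V(G) = 4

4


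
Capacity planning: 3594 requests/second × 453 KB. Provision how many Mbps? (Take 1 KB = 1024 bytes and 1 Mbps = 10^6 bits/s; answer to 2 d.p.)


Formula: Mbps = payload_bytes * RPS * 8 / 1e6
Payload per request = 453 KB = 453 * 1024 = 463872 bytes
Total bytes/sec = 463872 * 3594 = 1667155968
Total bits/sec = 1667155968 * 8 = 13337247744
Mbps = 13337247744 / 1e6 = 13337.25

13337.25 Mbps


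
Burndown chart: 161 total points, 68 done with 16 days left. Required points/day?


Formula: Required rate = Remaining points / Days left
Remaining = 161 - 68 = 93 points
Required rate = 93 / 16 = 5.81 points/day

5.81 points/day


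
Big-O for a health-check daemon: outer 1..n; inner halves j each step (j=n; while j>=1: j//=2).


Reasoning: n times log n
Complexity: O(n log n)

O(n log n)


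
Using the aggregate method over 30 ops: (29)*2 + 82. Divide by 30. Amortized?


Formula: Amortized cost = Total cost / Operations
Total cost = (29 * 2) + (1 * 82)
Total cost = 58 + 82 = 140
Amortized = 140 / 30 = 4.6667

4.6667


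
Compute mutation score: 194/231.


Mutation score = killed / total * 100
Mutation score = 194 / 231 * 100
Mutation score = 83.98%

83.98%


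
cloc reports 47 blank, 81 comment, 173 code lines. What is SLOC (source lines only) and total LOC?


Total LOC = blank + comment + code
Total LOC = 47 + 81 + 173 = 301
SLOC (source only) = code = 173

Total LOC: 301, SLOC: 173


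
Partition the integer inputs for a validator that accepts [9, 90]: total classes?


Valid range: [9, 90]
Class 1: x < 9 — invalid
Class 2: 9 ≤ x ≤ 90 — valid
Class 3: x > 90 — invalid
Total equivalence classes: 3

3 equivalence classes


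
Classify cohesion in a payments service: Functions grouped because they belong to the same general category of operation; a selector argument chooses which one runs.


Reasoning: Grouped by category of activity, not by data or sequence
Type: Logical cohesion

Logical cohesion


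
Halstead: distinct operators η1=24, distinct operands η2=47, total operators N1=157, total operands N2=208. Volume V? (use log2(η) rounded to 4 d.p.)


Formula: V = N * log2(η), where N = N1 + N2 and η = η1 + η2
η = 24 + 47 = 71
N = 157 + 208 = 365
log2(71) ≈ 6.1497
V = 365 * 6.1497 = 2244.64

2244.64


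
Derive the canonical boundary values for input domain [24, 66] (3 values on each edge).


Range: [24, 66]
Boundaries: just below min, min, min+1, max-1, max, just above max
Values: [23, 24, 25, 65, 66, 67]

[23, 24, 25, 65, 66, 67]


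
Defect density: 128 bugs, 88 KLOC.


Defect density = defects / KLOC
Defect density = 128 / 88
Defect density = 1.455 defects/KLOC

1.455 defects/KLOC


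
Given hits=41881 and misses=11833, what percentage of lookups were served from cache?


Formula: hit rate = hits / (hits + misses) * 100
hit rate = 41881 / (41881 + 11833) * 100
hit rate = 41881 / 53714 * 100
hit rate = 77.97%

77.97%


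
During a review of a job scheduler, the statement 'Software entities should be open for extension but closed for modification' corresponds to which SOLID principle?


This describes the Open/Closed Principle (OCP)

Open/Closed Principle (OCP)


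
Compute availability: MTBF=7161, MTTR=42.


Availability = MTBF / (MTBF + MTTR)
Availability = 7161 / (7161 + 42)
Availability = 7161 / 7203
Availability = 99.4169%

99.4169%


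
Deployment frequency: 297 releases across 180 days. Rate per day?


Formula: deployments per day = releases / days
= 297 / 180
= 1.65 deploys/day
(equivalently, 11.55 deploys/week)

1.65 deploys/day


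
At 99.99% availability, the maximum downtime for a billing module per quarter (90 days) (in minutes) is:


Formula: allowed downtime = period * (100 - SLA) / 100
Period (quarter (90 days)) = 129600 minutes
Unavailability fraction = (100 - 99.99) / 100
Allowed downtime = 129600 * (100 - 99.99) / 100
Allowed downtime = 12.96 minutes

12.96 minutes


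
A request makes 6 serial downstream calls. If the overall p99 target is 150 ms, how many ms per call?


Formula: per_stage = total_budget / stages
per_stage = 150 / 6
per_stage = 25.0 ms

25.0 ms


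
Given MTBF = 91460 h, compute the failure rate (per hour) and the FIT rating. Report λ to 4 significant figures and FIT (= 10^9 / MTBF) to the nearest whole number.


Formula: λ = 1 / MTBF; FIT = λ × 1e9 = 1e9 / MTBF
λ = 1 / 91460 ≈ 1.093e-05 failures/hour
FIT = 1e9 / 91460 ≈ 10934 failures per 1e9 hours (nearest whole number)

λ = 1.093e-05 /h, FIT = 10934


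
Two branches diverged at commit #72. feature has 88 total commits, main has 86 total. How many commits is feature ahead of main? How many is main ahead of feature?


Common ancestor: commit #72
feature commits after divergence: 88 - 72 = 16
main commits after divergence: 86 - 72 = 14
feature is 16 commits ahead of main
main is 14 commits ahead of feature

feature ahead: 16, main ahead: 14


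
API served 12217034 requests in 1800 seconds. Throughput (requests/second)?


Formula: throughput = requests / seconds
throughput = 12217034 / 1800
throughput = 6787.24 requests/second

6787.24 requests/second


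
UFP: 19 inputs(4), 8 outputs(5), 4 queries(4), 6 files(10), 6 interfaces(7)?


UFP = EI*4 + EO*5 + EQ*4 + ILF*10 + EIF*7
UFP = 19*4 + 8*5 + 4*4 + 6*10 + 6*7
UFP = 76 + 40 + 16 + 60 + 42
UFP = 234

234


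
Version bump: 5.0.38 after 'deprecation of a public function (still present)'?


Current: 5.0.38
Change category: 'deprecation of a public function (still present)' → minor bump
SemVer rule: minor bump → increment MINOR, reset PATCH to 0 (MAJOR unchanged)
New: 5.1.0

5.1.0


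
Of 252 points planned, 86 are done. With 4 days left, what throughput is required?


Formula: Required rate = Remaining points / Days left
Remaining = 252 - 86 = 166 points
Required rate = 166 / 4 = 41.5 points/day

41.5 points/day


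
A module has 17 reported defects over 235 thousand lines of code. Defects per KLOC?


Defect density = defects / KLOC
Defect density = 17 / 235
Defect density = 0.072 defects/KLOC

0.072 defects/KLOC


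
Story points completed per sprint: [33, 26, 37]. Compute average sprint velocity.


Formula: Avg velocity = Total points / Number of sprints
Points: [33, 26, 37]
Sum = 33 + 26 + 37 = 96
Avg velocity = 96 / 3 = 32.0 points/sprint

32.0 points/sprint


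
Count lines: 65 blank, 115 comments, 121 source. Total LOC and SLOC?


Total LOC = blank + comment + code
Total LOC = 65 + 115 + 121 = 301
SLOC (source only) = code = 121

Total LOC: 301, SLOC: 121


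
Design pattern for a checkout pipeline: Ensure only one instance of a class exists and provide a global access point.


This matches the Singleton pattern

Singleton


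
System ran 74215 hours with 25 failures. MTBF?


Formula: MTBF = Total operating time / Number of failures
MTBF = 74215 / 25
MTBF = 2968.6 hours

2968.6 hours


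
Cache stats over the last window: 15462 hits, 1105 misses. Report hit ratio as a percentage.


Formula: hit rate = hits / (hits + misses) * 100
hit rate = 15462 / (15462 + 1105) * 100
hit rate = 15462 / 16567 * 100
hit rate = 93.33%

93.33%


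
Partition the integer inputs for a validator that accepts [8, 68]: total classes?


Valid range: [8, 68]
Class 1: x < 8 — invalid
Class 2: 8 ≤ x ≤ 68 — valid
Class 3: x > 68 — invalid
Total equivalence classes: 3

3 equivalence classes


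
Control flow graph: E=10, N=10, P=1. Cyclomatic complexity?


Formula: V(G) = E - N + 2P
V(G) = 10 - 10 + 2*1
V(G) = 0 + 2
V(G) = 2

2


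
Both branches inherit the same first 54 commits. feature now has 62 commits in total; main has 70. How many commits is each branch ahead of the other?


Common ancestor: commit #54
feature commits after divergence: 62 - 54 = 8
main commits after divergence: 70 - 54 = 16
feature is 8 commits ahead of main
main is 16 commits ahead of feature

feature ahead: 8, main ahead: 16


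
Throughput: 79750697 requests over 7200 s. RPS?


Formula: throughput = requests / seconds
throughput = 79750697 / 7200
throughput = 11076.49 requests/second

11076.49 requests/second


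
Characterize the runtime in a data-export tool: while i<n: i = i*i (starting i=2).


Reasoning: squaring drives double-exponential growth; iterations ~ log log n
Complexity: O(log log n)

O(log log n)


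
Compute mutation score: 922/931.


Mutation score = killed / total * 100
Mutation score = 922 / 931 * 100
Mutation score = 99.03%

99.03%


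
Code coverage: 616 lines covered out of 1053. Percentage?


Coverage = covered / total * 100
Coverage = 616 / 1053 * 100
Coverage = 58.5%

58.5%


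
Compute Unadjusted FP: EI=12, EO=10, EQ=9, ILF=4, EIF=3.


UFP = EI*4 + EO*5 + EQ*4 + ILF*10 + EIF*7
UFP = 12*4 + 10*5 + 9*4 + 4*10 + 3*7
UFP = 48 + 50 + 36 + 40 + 21
UFP = 195

195


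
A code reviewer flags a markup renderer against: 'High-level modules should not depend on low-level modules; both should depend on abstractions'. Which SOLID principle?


This describes the Dependency Inversion Principle (DIP)

Dependency Inversion Principle (DIP)


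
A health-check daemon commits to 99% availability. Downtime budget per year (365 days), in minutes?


Formula: allowed downtime = period * (100 - SLA) / 100
Period (year (365 days)) = 525600 minutes
Unavailability fraction = (100 - 99.0) / 100
Allowed downtime = 525600 * (100 - 99.0) / 100
Allowed downtime = 5256.0 minutes

5256.0 minutes


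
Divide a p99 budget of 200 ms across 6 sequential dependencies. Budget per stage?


Formula: per_stage = total_budget / stages
per_stage = 200 / 6
per_stage = 33.33 ms

33.33 ms


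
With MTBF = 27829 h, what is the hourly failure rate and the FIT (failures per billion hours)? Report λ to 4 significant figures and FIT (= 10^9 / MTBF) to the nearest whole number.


Formula: λ = 1 / MTBF; FIT = λ × 1e9 = 1e9 / MTBF
λ = 1 / 27829 ≈ 3.593e-05 failures/hour
FIT = 1e9 / 27829 ≈ 35934 failures per 1e9 hours (nearest whole number)

λ = 3.593e-05 /h, FIT = 35934


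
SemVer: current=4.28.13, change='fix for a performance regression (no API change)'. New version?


Current: 4.28.13
Change category: 'fix for a performance regression (no API change)' → patch bump
SemVer rule: patch bump → increment PATCH (MAJOR and MINOR unchanged)
New: 4.28.14

4.28.14


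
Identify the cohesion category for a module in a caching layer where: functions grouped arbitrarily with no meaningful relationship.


Reasoning: Worst: random grouping
Type: Coincidental cohesion

Coincidental cohesion


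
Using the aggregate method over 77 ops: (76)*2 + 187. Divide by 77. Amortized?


Formula: Amortized cost = Total cost / Operations
Total cost = (76 * 2) + (1 * 187)
Total cost = 152 + 187 = 339
Amortized = 339 / 77 = 4.4026

4.4026


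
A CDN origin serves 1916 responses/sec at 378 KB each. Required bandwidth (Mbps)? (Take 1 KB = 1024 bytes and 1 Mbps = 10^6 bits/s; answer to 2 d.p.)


Formula: Mbps = payload_bytes * RPS * 8 / 1e6
Payload per request = 378 KB = 378 * 1024 = 387072 bytes
Total bytes/sec = 387072 * 1916 = 741629952
Total bits/sec = 741629952 * 8 = 5933039616
Mbps = 5933039616 / 1e6 = 5933.04

5933.04 Mbps


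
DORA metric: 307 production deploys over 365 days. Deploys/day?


Formula: deployments per day = releases / days
= 307 / 365
= 0.841 deploys/day
(equivalently, 5.89 deploys/week)

0.841 deploys/day


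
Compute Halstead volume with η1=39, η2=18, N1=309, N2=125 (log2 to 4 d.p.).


Formula: V = N * log2(η), where N = N1 + N2 and η = η1 + η2
η = 39 + 18 = 57
N = 309 + 125 = 434
log2(57) ≈ 5.8329
V = 434 * 5.8329 = 2531.48

2531.48


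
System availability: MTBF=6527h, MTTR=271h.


Availability = MTBF / (MTBF + MTTR)
Availability = 6527 / (6527 + 271)
Availability = 6527 / 6798
Availability = 96.0135%

96.0135%


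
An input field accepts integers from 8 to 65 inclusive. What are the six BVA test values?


Range: [8, 65]
Boundaries: just below min, min, min+1, max-1, max, just above max
Values: [7, 8, 9, 64, 65, 66]

[7, 8, 9, 64, 65, 66]


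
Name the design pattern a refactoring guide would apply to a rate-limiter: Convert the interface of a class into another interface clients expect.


This matches the Adapter pattern

Adapter


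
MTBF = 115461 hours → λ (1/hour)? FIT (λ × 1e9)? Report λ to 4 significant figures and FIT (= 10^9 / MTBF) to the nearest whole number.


Formula: λ = 1 / MTBF; FIT = λ × 1e9 = 1e9 / MTBF
λ = 1 / 115461 ≈ 8.661e-06 failures/hour
FIT = 1e9 / 115461 ≈ 8661 failures per 1e9 hours (nearest whole number)

λ = 8.661e-06 /h, FIT = 8661


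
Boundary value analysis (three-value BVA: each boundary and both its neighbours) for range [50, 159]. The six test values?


Range: [50, 159]
Boundaries: just below min, min, min+1, max-1, max, just above max
Values: [49, 50, 51, 158, 159, 160]

[49, 50, 51, 158, 159, 160]


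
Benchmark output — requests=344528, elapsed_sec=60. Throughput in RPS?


Formula: throughput = requests / seconds
throughput = 344528 / 60
throughput = 5742.13 requests/second

5742.13 requests/second


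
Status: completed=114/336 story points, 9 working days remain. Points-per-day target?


Formula: Required rate = Remaining points / Days left
Remaining = 336 - 114 = 222 points
Required rate = 222 / 9 = 24.67 points/day

24.67 points/day


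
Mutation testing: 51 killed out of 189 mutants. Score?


Mutation score = killed / total * 100
Mutation score = 51 / 189 * 100
Mutation score = 26.98%

26.98%


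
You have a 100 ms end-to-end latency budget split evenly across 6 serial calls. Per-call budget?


Formula: per_stage = total_budget / stages
per_stage = 100 / 6
per_stage = 16.67 ms

16.67 ms


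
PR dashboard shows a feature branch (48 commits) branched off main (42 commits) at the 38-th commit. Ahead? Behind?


Common ancestor: commit #38
feature commits after divergence: 48 - 38 = 10
main commits after divergence: 42 - 38 = 4
feature is 10 commits ahead of main
main is 4 commits ahead of feature

feature ahead: 10, main ahead: 4


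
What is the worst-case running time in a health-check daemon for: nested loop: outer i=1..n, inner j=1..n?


Reasoning: n iterations times n iterations
Complexity: O(n^2)

O(n^2)


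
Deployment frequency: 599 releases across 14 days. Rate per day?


Formula: deployments per day = releases / days
= 599 / 14
= 42.786 deploys/day
(equivalently, 299.5 deploys/week)

42.786 deploys/day


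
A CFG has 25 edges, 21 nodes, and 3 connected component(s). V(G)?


Formula: V(G) = E - N + 2P
V(G) = 25 - 21 + 2*3
V(G) = 4 + 6
V(G) = 10

10


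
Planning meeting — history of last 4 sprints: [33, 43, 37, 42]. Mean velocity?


Formula: Avg velocity = Total points / Number of sprints
Points: [33, 43, 37, 42]
Sum = 33 + 43 + 37 + 42 = 155
Avg velocity = 155 / 4 = 38.75 points/sprint

38.75 points/sprint


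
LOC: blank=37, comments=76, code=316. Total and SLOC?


Total LOC = blank + comment + code
Total LOC = 37 + 76 + 316 = 429
SLOC (source only) = code = 316

Total LOC: 429, SLOC: 316


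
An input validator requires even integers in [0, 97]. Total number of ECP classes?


Constraint: even integers in [0, 97]
Class 1: x < 0 — out-of-range invalid
Class 2: x in [0,97] but odd — wrong type invalid
Class 3: x in [0,97] and even — valid
Class 4: x > 97 — out-of-range invalid
Total equivalence classes: 4

4 equivalence classes


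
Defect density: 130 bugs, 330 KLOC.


Defect density = defects / KLOC
Defect density = 130 / 330
Defect density = 0.394 defects/KLOC

0.394 defects/KLOC


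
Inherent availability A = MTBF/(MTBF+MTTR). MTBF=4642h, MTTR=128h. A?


Availability = MTBF / (MTBF + MTTR)
Availability = 4642 / (4642 + 128)
Availability = 4642 / 4770
Availability = 97.3166%

97.3166%


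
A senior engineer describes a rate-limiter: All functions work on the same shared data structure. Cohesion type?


Reasoning: Functions share data
Type: Communicational cohesion

Communicational cohesion


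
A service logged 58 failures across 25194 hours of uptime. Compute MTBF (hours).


Formula: MTBF = Total operating time / Number of failures
MTBF = 25194 / 58
MTBF = 434.38 hours

434.38 hours


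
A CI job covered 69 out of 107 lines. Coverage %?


Coverage = covered / total * 100
Coverage = 69 / 107 * 100
Coverage = 64.49%

64.49%


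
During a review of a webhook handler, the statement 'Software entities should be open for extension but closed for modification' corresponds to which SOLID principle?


This describes the Open/Closed Principle (OCP)

Open/Closed Principle (OCP)


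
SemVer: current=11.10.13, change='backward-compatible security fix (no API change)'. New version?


Current: 11.10.13
Change category: 'backward-compatible security fix (no API change)' → patch bump
SemVer rule: patch bump → increment PATCH (MAJOR and MINOR unchanged)
New: 11.10.14

11.10.14


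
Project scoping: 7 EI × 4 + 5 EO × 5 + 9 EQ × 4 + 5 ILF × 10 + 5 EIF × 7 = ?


UFP = EI*4 + EO*5 + EQ*4 + ILF*10 + EIF*7
UFP = 7*4 + 5*5 + 9*4 + 5*10 + 5*7
UFP = 28 + 25 + 36 + 50 + 35
UFP = 174

174


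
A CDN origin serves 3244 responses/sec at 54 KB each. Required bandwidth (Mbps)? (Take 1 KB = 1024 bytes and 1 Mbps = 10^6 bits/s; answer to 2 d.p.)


Formula: Mbps = payload_bytes * RPS * 8 / 1e6
Payload per request = 54 KB = 54 * 1024 = 55296 bytes
Total bytes/sec = 55296 * 3244 = 179380224
Total bits/sec = 179380224 * 8 = 1435041792
Mbps = 1435041792 / 1e6 = 1435.04

1435.04 Mbps


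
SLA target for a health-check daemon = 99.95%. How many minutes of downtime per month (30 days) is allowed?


Formula: allowed downtime = period * (100 - SLA) / 100
Period (month (30 days)) = 43200 minutes
Unavailability fraction = (100 - 99.95) / 100
Allowed downtime = 43200 * (100 - 99.95) / 100
Allowed downtime = 21.6 minutes

21.6 minutes


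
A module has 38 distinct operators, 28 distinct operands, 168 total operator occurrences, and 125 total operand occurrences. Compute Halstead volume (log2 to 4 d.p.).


Formula: V = N * log2(η), where N = N1 + N2 and η = η1 + η2
η = 38 + 28 = 66
N = 168 + 125 = 293
log2(66) ≈ 6.0444
V = 293 * 6.0444 = 1771.01

1771.01


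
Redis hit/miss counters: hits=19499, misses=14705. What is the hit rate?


Formula: hit rate = hits / (hits + misses) * 100
hit rate = 19499 / (19499 + 14705) * 100
hit rate = 19499 / 34204 * 100
hit rate = 57.01%

57.01%


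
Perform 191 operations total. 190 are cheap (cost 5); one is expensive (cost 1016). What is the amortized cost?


Formula: Amortized cost = Total cost / Operations
Total cost = (190 * 5) + (1 * 1016)
Total cost = 950 + 1016 = 1966
Amortized = 1966 / 191 = 10.2932

10.2932


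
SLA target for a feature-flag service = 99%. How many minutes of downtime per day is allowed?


Formula: allowed downtime = period * (100 - SLA) / 100
Period (day) = 1440 minutes
Unavailability fraction = (100 - 99.0) / 100
Allowed downtime = 1440 * (100 - 99.0) / 100
Allowed downtime = 14.4 minutes

14.4 minutes


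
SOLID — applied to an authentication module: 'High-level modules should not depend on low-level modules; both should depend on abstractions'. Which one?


This describes the Dependency Inversion Principle (DIP)

Dependency Inversion Principle (DIP)


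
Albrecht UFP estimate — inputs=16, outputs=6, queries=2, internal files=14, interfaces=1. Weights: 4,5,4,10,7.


UFP = EI*4 + EO*5 + EQ*4 + ILF*10 + EIF*7
UFP = 16*4 + 6*5 + 2*4 + 14*10 + 1*7
UFP = 64 + 30 + 8 + 140 + 7
UFP = 249

249


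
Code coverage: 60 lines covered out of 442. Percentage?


Coverage = covered / total * 100
Coverage = 60 / 442 * 100
Coverage = 13.57%

13.57%


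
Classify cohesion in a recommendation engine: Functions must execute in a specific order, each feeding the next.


Reasoning: Output of one is input to next
Type: Sequential cohesion

Sequential cohesion


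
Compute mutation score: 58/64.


Mutation score = killed / total * 100
Mutation score = 58 / 64 * 100
Mutation score = 90.63%

90.63%


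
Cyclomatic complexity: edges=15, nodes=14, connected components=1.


Formula: V(G) = E - N + 2P
V(G) = 15 - 14 + 2*1
V(G) = 1 + 2
V(G) = 3

3


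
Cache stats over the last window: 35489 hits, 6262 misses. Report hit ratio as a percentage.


Formula: hit rate = hits / (hits + misses) * 100
hit rate = 35489 / (35489 + 6262) * 100
hit rate = 35489 / 41751 * 100
hit rate = 85.0%

85.0%


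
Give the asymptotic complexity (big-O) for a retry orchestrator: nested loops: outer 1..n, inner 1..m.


Reasoning: product of independent bounds
Complexity: O(n*m)

O(n*m)


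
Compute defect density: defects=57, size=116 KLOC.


Defect density = defects / KLOC
Defect density = 57 / 116
Defect density = 0.491 defects/KLOC

0.491 defects/KLOC


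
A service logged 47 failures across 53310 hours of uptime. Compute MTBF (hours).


Formula: MTBF = Total operating time / Number of failures
MTBF = 53310 / 47
MTBF = 1134.26 hours

1134.26 hours


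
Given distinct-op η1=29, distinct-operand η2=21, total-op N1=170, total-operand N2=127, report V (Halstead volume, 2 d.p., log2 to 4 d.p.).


Formula: V = N * log2(η), where N = N1 + N2 and η = η1 + η2
η = 29 + 21 = 50
N = 170 + 127 = 297
log2(50) ≈ 5.6439
V = 297 * 5.6439 = 1676.24

1676.24


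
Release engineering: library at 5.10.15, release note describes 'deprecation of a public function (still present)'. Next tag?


Current: 5.10.15
Change category: 'deprecation of a public function (still present)' → minor bump
SemVer rule: minor bump → increment MINOR, reset PATCH to 0 (MAJOR unchanged)
New: 5.11.0

5.11.0


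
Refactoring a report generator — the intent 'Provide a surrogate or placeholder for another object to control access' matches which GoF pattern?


This matches the Proxy pattern

Proxy


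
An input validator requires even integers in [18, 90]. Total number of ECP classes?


Constraint: even integers in [18, 90]
Class 1: x < 18 — out-of-range invalid
Class 2: x in [18,90] but odd — wrong type invalid
Class 3: x in [18,90] and even — valid
Class 4: x > 90 — out-of-range invalid
Total equivalence classes: 4

4 equivalence classes


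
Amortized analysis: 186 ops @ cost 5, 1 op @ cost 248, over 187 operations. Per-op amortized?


Formula: Amortized cost = Total cost / Operations
Total cost = (186 * 5) + (1 * 248)
Total cost = 930 + 248 = 1178
Amortized = 1178 / 187 = 6.2995

6.2995


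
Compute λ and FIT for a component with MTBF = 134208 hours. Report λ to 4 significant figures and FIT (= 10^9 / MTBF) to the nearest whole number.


Formula: λ = 1 / MTBF; FIT = λ × 1e9 = 1e9 / MTBF
λ = 1 / 134208 ≈ 7.451e-06 failures/hour
FIT = 1e9 / 134208 ≈ 7451 failures per 1e9 hours (nearest whole number)

λ = 7.451e-06 /h, FIT = 7451


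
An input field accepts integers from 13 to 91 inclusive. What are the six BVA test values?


Range: [13, 91]
Boundaries: just below min, min, min+1, max-1, max, just above max
Values: [12, 13, 14, 90, 91, 92]

[12, 13, 14, 90, 91, 92]


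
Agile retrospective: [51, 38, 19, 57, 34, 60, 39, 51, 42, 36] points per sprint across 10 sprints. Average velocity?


Formula: Avg velocity = Total points / Number of sprints
Points: [51, 38, 19, 57, 34, 60, 39, 51, 42, 36]
Sum = 51 + 38 + 19 + 57 + 34 + 60 + 39 + 51 + 42 + 36 = 427
Avg velocity = 427 / 10 = 42.7 points/sprint

42.7 points/sprint


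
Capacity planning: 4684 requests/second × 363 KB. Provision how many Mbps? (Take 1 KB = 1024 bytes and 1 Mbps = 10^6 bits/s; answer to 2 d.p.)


Formula: Mbps = payload_bytes * RPS * 8 / 1e6
Payload per request = 363 KB = 363 * 1024 = 371712 bytes
Total bytes/sec = 371712 * 4684 = 1741099008
Total bits/sec = 1741099008 * 8 = 13928792064
Mbps = 13928792064 / 1e6 = 13928.79

13928.79 Mbps


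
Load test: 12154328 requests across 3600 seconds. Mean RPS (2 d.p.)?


Formula: throughput = requests / seconds
throughput = 12154328 / 3600
throughput = 3376.2 requests/second

3376.2 requests/second


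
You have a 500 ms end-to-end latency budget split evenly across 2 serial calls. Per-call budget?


Formula: per_stage = total_budget / stages
per_stage = 500 / 2
per_stage = 250.0 ms

250.0 ms


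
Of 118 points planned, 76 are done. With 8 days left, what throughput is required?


Formula: Required rate = Remaining points / Days left
Remaining = 118 - 76 = 42 points
Required rate = 42 / 8 = 5.25 points/day

5.25 points/day


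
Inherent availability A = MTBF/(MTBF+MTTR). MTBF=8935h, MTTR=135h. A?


Availability = MTBF / (MTBF + MTTR)
Availability = 8935 / (8935 + 135)
Availability = 8935 / 9070
Availability = 98.5116%

98.5116%


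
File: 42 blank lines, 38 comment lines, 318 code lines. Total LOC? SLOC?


Total LOC = blank + comment + code
Total LOC = 42 + 38 + 318 = 398
SLOC (source only) = code = 318

Total LOC: 398, SLOC: 318


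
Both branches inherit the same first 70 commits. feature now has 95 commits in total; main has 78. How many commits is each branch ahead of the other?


Common ancestor: commit #70
feature commits after divergence: 95 - 70 = 25
main commits after divergence: 78 - 70 = 8
feature is 25 commits ahead of main
main is 8 commits ahead of feature

feature ahead: 25, main ahead: 8


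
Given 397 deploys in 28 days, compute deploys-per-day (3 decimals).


Formula: deployments per day = releases / days
= 397 / 28
= 14.179 deploys/day
(equivalently, 99.25 deploys/week)

14.179 deploys/day


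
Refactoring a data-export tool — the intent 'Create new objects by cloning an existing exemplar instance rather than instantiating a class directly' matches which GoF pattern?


This matches the Prototype pattern

Prototype


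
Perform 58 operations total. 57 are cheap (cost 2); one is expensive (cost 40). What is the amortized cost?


Formula: Amortized cost = Total cost / Operations
Total cost = (57 * 2) + (1 * 40)
Total cost = 114 + 40 = 154
Amortized = 154 / 58 = 2.6552

2.6552


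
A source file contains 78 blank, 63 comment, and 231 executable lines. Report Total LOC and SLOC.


Total LOC = blank + comment + code
Total LOC = 78 + 63 + 231 = 372
SLOC (source only) = code = 231

Total LOC: 372, SLOC: 231


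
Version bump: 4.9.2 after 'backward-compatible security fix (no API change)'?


Current: 4.9.2
Change category: 'backward-compatible security fix (no API change)' → patch bump
SemVer rule: patch bump → increment PATCH (MAJOR and MINOR unchanged)
New: 4.9.3

4.9.3


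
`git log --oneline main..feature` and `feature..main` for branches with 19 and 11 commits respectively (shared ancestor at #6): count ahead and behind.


Common ancestor: commit #6
feature commits after divergence: 19 - 6 = 13
main commits after divergence: 11 - 6 = 5
feature is 13 commits ahead of main
main is 5 commits ahead of feature

feature ahead: 13, main ahead: 5


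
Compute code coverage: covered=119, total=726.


Coverage = covered / total * 100
Coverage = 119 / 726 * 100
Coverage = 16.39%

16.39%


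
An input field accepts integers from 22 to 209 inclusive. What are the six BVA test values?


Range: [22, 209]
Boundaries: just below min, min, min+1, max-1, max, just above max
Values: [21, 22, 23, 208, 209, 210]

[21, 22, 23, 208, 209, 210]


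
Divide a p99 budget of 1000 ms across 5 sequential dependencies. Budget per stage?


Formula: per_stage = total_budget / stages
per_stage = 1000 / 5
per_stage = 200.0 ms

200.0 ms


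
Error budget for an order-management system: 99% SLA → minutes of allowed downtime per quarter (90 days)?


Formula: allowed downtime = period * (100 - SLA) / 100
Period (quarter (90 days)) = 129600 minutes
Unavailability fraction = (100 - 99.0) / 100
Allowed downtime = 129600 * (100 - 99.0) / 100
Allowed downtime = 1296.0 minutes

1296.0 minutes


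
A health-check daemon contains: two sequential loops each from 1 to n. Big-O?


Reasoning: sequential dominates: O(n) + O(n) = O(n)
Complexity: O(n)

O(n)


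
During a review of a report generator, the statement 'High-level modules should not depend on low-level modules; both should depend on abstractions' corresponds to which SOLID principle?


This describes the Dependency Inversion Principle (DIP)

Dependency Inversion Principle (DIP)


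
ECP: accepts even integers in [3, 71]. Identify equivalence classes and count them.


Constraint: even integers in [3, 71]
Class 1: x < 3 — out-of-range invalid
Class 2: x in [3,71] but odd — wrong type invalid
Class 3: x in [3,71] and even — valid
Class 4: x > 71 — out-of-range invalid
Total equivalence classes: 4

4 equivalence classes


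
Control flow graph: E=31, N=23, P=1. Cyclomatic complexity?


Formula: V(G) = E - N + 2P
V(G) = 31 - 23 + 2*1
V(G) = 8 + 2
V(G) = 10

10


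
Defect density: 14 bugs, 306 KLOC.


Defect density = defects / KLOC
Defect density = 14 / 306
Defect density = 0.046 defects/KLOC

0.046 defects/KLOC


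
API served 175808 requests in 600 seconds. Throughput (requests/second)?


Formula: throughput = requests / seconds
throughput = 175808 / 600
throughput = 293.01 requests/second

293.01 requests/second


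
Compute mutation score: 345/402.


Mutation score = killed / total * 100
Mutation score = 345 / 402 * 100
Mutation score = 85.82%

85.82%


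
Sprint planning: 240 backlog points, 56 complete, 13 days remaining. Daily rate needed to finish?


Formula: Required rate = Remaining points / Days left
Remaining = 240 - 56 = 184 points
Required rate = 184 / 13 = 14.15 points/day

14.15 points/day


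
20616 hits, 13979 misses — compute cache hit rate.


Formula: hit rate = hits / (hits + misses) * 100
hit rate = 20616 / (20616 + 13979) * 100
hit rate = 20616 / 34595 * 100
hit rate = 59.59%

59.59%


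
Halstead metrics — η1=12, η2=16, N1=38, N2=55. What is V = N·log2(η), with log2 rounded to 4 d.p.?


Formula: V = N * log2(η), where N = N1 + N2 and η = η1 + η2
η = 12 + 16 = 28
N = 38 + 55 = 93
log2(28) ≈ 4.8074
V = 93 * 4.8074 = 447.09

447.09


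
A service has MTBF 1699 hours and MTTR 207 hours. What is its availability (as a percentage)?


Availability = MTBF / (MTBF + MTTR)
Availability = 1699 / (1699 + 207)
Availability = 1699 / 1906
Availability = 89.1396%

89.1396%


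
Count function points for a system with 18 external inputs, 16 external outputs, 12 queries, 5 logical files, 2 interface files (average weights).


UFP = EI*4 + EO*5 + EQ*4 + ILF*10 + EIF*7
UFP = 18*4 + 16*5 + 12*4 + 5*10 + 2*7
UFP = 72 + 80 + 48 + 50 + 14
UFP = 264

264


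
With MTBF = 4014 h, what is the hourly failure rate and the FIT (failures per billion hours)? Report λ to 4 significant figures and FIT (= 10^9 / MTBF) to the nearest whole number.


Formula: λ = 1 / MTBF; FIT = λ × 1e9 = 1e9 / MTBF
λ = 1 / 4014 ≈ 2.491e-04 failures/hour
FIT = 1e9 / 4014 ≈ 249128 failures per 1e9 hours (nearest whole number)

λ = 2.491e-04 /h, FIT = 249128


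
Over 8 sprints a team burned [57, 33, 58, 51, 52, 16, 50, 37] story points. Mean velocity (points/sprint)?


Formula: Avg velocity = Total points / Number of sprints
Points: [57, 33, 58, 51, 52, 16, 50, 37]
Sum = 57 + 33 + 58 + 51 + 52 + 16 + 50 + 37 = 354
Avg velocity = 354 / 8 = 44.25 points/sprint

44.25 points/sprint


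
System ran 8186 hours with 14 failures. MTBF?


Formula: MTBF = Total operating time / Number of failures
MTBF = 8186 / 14
MTBF = 584.71 hours

584.71 hours


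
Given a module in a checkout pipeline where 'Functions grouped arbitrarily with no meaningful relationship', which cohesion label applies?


Reasoning: Worst: random grouping
Type: Coincidental cohesion

Coincidental cohesion


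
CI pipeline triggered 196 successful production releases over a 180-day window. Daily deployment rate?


Formula: deployments per day = releases / days
= 196 / 180
= 1.089 deploys/day
(equivalently, 7.62 deploys/week)

1.089 deploys/day


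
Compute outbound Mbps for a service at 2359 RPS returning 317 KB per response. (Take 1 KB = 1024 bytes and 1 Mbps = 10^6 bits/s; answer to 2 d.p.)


Formula: Mbps = payload_bytes * RPS * 8 / 1e6
Payload per request = 317 KB = 317 * 1024 = 324608 bytes
Total bytes/sec = 324608 * 2359 = 765750272
Total bits/sec = 765750272 * 8 = 6126002176
Mbps = 6126002176 / 1e6 = 6126.0

6126.0 Mbps


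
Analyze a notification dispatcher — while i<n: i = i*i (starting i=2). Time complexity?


Reasoning: squaring drives double-exponential growth; iterations ~ log log n
Complexity: O(log log n)

O(log log n)


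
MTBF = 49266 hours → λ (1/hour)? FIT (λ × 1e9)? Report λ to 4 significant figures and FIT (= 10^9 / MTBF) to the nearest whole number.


Formula: λ = 1 / MTBF; FIT = λ × 1e9 = 1e9 / MTBF
λ = 1 / 49266 ≈ 2.030e-05 failures/hour
FIT = 1e9 / 49266 ≈ 20298 failures per 1e9 hours (nearest whole number)

λ = 2.030e-05 /h, FIT = 20298


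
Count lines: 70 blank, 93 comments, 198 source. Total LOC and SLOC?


Total LOC = blank + comment + code
Total LOC = 70 + 93 + 198 = 361
SLOC (source only) = code = 198

Total LOC: 361, SLOC: 198


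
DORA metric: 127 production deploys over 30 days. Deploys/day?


Formula: deployments per day = releases / days
= 127 / 30
= 4.233 deploys/day
(equivalently, 29.63 deploys/week)

4.233 deploys/day


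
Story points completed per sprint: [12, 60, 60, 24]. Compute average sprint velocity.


Formula: Avg velocity = Total points / Number of sprints
Points: [12, 60, 60, 24]
Sum = 12 + 60 + 60 + 24 = 156
Avg velocity = 156 / 4 = 39.0 points/sprint

39.0 points/sprint


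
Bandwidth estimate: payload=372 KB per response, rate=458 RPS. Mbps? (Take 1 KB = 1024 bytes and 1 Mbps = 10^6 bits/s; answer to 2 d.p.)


Formula: Mbps = payload_bytes * RPS * 8 / 1e6
Payload per request = 372 KB = 372 * 1024 = 380928 bytes
Total bytes/sec = 380928 * 458 = 174465024
Total bits/sec = 174465024 * 8 = 1395720192
Mbps = 1395720192 / 1e6 = 1395.72

1395.72 Mbps


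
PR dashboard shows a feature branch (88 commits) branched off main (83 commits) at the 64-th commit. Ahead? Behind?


Common ancestor: commit #64
feature commits after divergence: 88 - 64 = 24
main commits after divergence: 83 - 64 = 19
feature is 24 commits ahead of main
main is 19 commits ahead of feature

feature ahead: 24, main ahead: 19


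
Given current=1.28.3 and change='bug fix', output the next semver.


Current: 1.28.3
Change category: 'bug fix' → patch bump
SemVer rule: patch bump → increment PATCH (MAJOR and MINOR unchanged)
New: 1.28.4

1.28.4


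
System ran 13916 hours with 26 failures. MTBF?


Formula: MTBF = Total operating time / Number of failures
MTBF = 13916 / 26
MTBF = 535.23 hours

535.23 hours


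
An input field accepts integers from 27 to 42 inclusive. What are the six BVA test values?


Range: [27, 42]
Boundaries: just below min, min, min+1, max-1, max, just above max
Values: [26, 27, 28, 41, 42, 43]

[26, 27, 28, 41, 42, 43]


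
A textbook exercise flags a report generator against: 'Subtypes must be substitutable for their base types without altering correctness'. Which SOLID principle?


This describes the Liskov Substitution Principle (LSP)

Liskov Substitution Principle (LSP)


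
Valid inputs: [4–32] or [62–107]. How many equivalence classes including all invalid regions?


Valid ranges: [4,32] and [62,107]
Class 1: x < 4 — invalid
Class 2: 4 ≤ x ≤ 32 — valid
Class 3: 32 < x < 62 — invalid (gap between ranges)
Class 4: 62 ≤ x ≤ 107 — valid
Class 5: x > 107 — invalid
Total equivalence classes: 5

5 equivalence classes


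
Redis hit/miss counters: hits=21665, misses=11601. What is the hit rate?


Formula: hit rate = hits / (hits + misses) * 100
hit rate = 21665 / (21665 + 11601) * 100
hit rate = 21665 / 33266 * 100
hit rate = 65.13%

65.13%


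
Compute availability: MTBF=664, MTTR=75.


Availability = MTBF / (MTBF + MTTR)
Availability = 664 / (664 + 75)
Availability = 664 / 739
Availability = 89.8512%

89.8512%


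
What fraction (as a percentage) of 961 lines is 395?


Coverage = covered / total * 100
Coverage = 395 / 961 * 100
Coverage = 41.1%

41.1%


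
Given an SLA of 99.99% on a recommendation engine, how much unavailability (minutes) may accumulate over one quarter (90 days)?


Formula: allowed downtime = period * (100 - SLA) / 100
Period (quarter (90 days)) = 129600 minutes
Unavailability fraction = (100 - 99.99) / 100
Allowed downtime = 129600 * (100 - 99.99) / 100
Allowed downtime = 12.96 minutes

12.96 minutes


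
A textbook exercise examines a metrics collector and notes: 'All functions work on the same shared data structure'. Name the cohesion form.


Reasoning: Functions share data
Type: Communicational cohesion

Communicational cohesion


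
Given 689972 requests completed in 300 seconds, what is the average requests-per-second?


Formula: throughput = requests / seconds
throughput = 689972 / 300
throughput = 2299.91 requests/second

2299.91 requests/second


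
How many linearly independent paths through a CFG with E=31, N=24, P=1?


Formula: V(G) = E - N + 2P
V(G) = 31 - 24 + 2*1
V(G) = 7 + 2
V(G) = 9

9


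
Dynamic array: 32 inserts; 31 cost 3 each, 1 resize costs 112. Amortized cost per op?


Formula: Amortized cost = Total cost / Operations
Total cost = (31 * 3) + (1 * 112)
Total cost = 93 + 112 = 205
Amortized = 205 / 32 = 6.4063

6.4063


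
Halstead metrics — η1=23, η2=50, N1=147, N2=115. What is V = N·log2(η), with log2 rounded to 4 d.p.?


Formula: V = N * log2(η), where N = N1 + N2 and η = η1 + η2
η = 23 + 50 = 73
N = 147 + 115 = 262
log2(73) ≈ 6.1898
V = 262 * 6.1898 = 1621.73

1621.73


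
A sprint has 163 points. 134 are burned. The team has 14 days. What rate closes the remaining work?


Formula: Required rate = Remaining points / Days left
Remaining = 163 - 134 = 29 points
Required rate = 29 / 14 = 2.07 points/day

2.07 points/day


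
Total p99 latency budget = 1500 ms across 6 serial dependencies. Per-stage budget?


Formula: per_stage = total_budget / stages
per_stage = 1500 / 6
per_stage = 250.0 ms

250.0 ms


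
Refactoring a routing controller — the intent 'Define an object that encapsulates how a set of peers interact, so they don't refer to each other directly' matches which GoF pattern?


This matches the Mediator pattern

Mediator


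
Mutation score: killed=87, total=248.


Mutation score = killed / total * 100
Mutation score = 87 / 248 * 100
Mutation score = 35.08%

35.08%
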